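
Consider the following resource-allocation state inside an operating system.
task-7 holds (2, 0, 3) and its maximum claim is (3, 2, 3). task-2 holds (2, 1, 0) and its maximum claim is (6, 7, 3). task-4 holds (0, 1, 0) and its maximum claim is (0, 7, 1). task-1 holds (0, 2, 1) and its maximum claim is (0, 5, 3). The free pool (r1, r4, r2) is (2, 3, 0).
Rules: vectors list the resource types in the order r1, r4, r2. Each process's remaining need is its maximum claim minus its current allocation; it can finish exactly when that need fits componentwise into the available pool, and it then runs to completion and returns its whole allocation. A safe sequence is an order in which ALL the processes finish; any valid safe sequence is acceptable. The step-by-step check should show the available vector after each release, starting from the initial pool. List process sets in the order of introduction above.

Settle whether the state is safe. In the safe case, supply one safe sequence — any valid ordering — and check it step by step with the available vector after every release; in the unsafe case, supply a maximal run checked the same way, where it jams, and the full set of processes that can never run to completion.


UNSAFE.
Key observation: even finishing task-7, task-1 leaves just (4, 5, 4) free — too little r4 for any of the remaining processes.
Going as far as possible: task-7, task-1; after that, nothing fits. Verifying each step:
  pool = (2, 3, 0)
  task-7 needs (1, 2, 0) <= (2, 3, 0) -> finishes; pool += (2, 0, 3) = (4, 3, 3)
  task-1 needs (0, 3, 2) <= (4, 3, 3) -> finishes; pool += (0, 2, 1) = (4, 5, 4)
  task-2 still needs (4, 6, 3) but only (4, 5, 4) is free — short on r4
  task-4 still needs (0, 6, 1) but only (4, 5, 4) is free — short on r4
Permanently blocked: task-2 and task-4.


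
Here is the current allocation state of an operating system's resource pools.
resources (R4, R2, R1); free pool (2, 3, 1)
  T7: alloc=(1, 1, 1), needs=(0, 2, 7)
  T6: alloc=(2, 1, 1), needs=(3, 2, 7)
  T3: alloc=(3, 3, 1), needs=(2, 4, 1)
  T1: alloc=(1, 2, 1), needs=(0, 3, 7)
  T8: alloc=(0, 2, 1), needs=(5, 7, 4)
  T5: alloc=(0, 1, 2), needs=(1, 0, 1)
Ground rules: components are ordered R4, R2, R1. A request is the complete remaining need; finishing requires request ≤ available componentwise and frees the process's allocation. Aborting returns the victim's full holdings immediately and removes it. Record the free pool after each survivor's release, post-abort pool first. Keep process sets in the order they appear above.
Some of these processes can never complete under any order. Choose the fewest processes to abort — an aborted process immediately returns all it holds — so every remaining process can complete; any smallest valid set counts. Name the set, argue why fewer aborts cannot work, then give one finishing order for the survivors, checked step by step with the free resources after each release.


Minimum abort set: T7 and T6.
Key observation: the returned (3, 2, 2) from T7 and T6 is what brings T1 — unrunnable before, under any order — into play at step 4.
No one abort is enough; case by case: T7 alone leaves T6 blocked (short on R1); T6 alone leaves T7 blocked (short on R1); T3 alone leaves T7 blocked (short on R1); T1 alone leaves T7 blocked (short on R1); T8 alone leaves T7 blocked (short on R1); T5 alone leaves T7 blocked (short on R1).
The survivors complete as T3, T8, T5, T1. Verifying each step (starting from the post-abort pool):
  pool = (5, 5, 3)
  T3: need (2, 4, 1) fits (5, 5, 3); releases (3, 3, 1), pool now (8, 8, 4)
  T8: need (5, 7, 4) fits (8, 8, 4); releases (0, 2, 1), pool now (8, 10, 5)
  T5: need (1, 0, 1) fits (8, 10, 5); releases (0, 1, 2), pool now (8, 11, 7)
  T1: need (0, 3, 7) fits (8, 11, 7); releases (1, 2, 1), pool now (9, 13, 8)


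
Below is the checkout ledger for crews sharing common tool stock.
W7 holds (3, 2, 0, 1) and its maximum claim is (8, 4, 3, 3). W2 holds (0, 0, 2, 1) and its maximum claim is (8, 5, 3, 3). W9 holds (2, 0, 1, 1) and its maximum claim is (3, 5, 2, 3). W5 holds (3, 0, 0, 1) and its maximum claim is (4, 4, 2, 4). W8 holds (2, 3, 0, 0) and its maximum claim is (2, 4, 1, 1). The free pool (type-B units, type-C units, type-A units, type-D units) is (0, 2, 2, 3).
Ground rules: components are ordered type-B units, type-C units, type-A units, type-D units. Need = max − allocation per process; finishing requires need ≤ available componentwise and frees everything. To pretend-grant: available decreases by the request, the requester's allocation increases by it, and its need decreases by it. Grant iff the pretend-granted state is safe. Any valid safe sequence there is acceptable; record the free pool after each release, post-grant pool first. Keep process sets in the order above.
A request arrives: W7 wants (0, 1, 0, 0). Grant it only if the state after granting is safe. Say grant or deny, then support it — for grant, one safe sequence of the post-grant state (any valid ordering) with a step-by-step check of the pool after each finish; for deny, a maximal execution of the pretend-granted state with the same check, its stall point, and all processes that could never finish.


DENY — the pretend-granted state is unsafe.
Key observation: after W8, W5 the pool peaks at (5, 4, 2, 4), and each blocked process is short somewhere: W7 on type-A units; W2 on type-B units, type-C units; W9 on type-C units.
After a pretend grant, a maximal execution: W8, W5 — then nothing else fits. Check, step by step:
  pool = (0, 1, 2, 3)
  W8 needs (0, 1, 1, 1) <= (0, 1, 2, 3) -> finishes; pool += (2, 3, 0, 0) = (2, 4, 2, 3)
  W5 needs (1, 4, 2, 3) <= (2, 4, 2, 3) -> finishes; pool += (3, 0, 0, 1) = (5, 4, 2, 4)
  W7 cannot run: need (5, 1, 3, 2) vs free (5, 4, 2, 4) (insufficient type-A units)
  W2 cannot run: need (8, 5, 1, 2) vs free (5, 4, 2, 4) (insufficient type-B units and type-C units)
  W9 cannot run: need (1, 5, 1, 2) vs free (5, 4, 2, 4) (insufficient type-C units)
Processes that could never finish after the grant: W7, W2 and W9.


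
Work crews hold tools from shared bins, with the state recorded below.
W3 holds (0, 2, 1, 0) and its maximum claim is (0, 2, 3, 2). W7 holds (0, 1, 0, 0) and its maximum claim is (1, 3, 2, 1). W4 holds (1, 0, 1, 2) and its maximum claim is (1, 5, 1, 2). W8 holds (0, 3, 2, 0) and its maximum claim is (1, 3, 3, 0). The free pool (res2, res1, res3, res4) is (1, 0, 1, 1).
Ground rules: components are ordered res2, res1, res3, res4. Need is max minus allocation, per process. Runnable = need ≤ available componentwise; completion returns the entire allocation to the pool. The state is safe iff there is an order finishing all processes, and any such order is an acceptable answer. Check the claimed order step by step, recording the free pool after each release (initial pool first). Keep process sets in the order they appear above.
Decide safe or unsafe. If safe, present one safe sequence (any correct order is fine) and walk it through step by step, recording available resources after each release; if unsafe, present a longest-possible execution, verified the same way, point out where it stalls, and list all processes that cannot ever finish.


UNSAFE.
Key observation: after W8, W7 the pool peaks at (1, 4, 3, 1), and each blocked process is short somewhere: W3 on res4; W4 on res1.
The run W8, W7 cannot be extended any further. Walking it through:
  pool = (1, 0, 1, 1)
  run W8 (needs (1, 0, 1, 0), free (1, 0, 1, 1)); after release of (0, 3, 2, 0) the pool is (1, 3, 3, 1)
  run W7 (needs (1, 2, 2, 1), free (1, 3, 3, 1)); after release of (0, 1, 0, 0) the pool is (1, 4, 3, 1)
  W3 still needs (0, 0, 2, 2) but only (1, 4, 3, 1) is free — short on res4
  W4 still needs (0, 5, 0, 0) but only (1, 4, 3, 1) is free — short on res1
Processes that can never finish: W3 and W4.


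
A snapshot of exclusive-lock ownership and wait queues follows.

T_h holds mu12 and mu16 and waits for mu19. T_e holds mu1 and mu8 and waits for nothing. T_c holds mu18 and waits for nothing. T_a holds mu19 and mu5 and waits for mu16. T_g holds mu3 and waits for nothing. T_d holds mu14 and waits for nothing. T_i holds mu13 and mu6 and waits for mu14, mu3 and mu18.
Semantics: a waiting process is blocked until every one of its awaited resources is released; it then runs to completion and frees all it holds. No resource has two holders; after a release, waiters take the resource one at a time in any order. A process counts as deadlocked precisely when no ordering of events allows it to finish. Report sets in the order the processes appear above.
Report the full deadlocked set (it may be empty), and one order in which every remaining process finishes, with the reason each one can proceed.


Deadlocked: T_h and T_a.
Key observation: the waits loop around T_h -> T_a -> T_h with no way out; no other process is dragged down with it.
A valid finishing order for the others: T_d, T_g, T_c, T_i, T_e.
Verifying each step:
  T_d waits on nothing -> runs at once and releases mu14
  T_g waits on nothing -> runs at once and releases mu3
  T_c waits on nothing -> runs at once and releases mu18
  T_i waits on mu14, mu3 and mu18 — all released -> runs and releases mu13 and mu6
  T_e waits on nothing -> runs at once and releases mu1 and mu8


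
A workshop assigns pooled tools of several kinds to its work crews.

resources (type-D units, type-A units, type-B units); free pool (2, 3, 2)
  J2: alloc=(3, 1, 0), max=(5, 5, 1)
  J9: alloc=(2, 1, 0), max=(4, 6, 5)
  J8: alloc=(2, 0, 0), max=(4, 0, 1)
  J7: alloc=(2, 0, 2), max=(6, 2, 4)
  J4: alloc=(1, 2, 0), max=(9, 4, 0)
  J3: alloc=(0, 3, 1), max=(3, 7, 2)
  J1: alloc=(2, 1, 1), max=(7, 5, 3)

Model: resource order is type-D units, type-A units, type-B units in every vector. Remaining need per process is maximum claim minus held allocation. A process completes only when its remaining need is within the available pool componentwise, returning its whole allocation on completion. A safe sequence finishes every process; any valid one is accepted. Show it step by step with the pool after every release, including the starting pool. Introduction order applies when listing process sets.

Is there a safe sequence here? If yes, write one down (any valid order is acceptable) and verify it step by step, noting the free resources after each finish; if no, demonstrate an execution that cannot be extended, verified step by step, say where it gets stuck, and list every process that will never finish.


UNSAFE — no complete ordering exists.
Key observation: after J8, J7 the pool peaks at (6, 3, 4), and each blocked process is short somewhere: J2 on type-A units; J9 on type-A units, type-B units; J4 on type-D units; J3 on type-A units; J1 on type-A units.
A maximal execution: J8, J7 — then nothing else fits. Check, step by step:
  pool = (2, 3, 2)
  run J8 (needs (2, 0, 1), free (2, 3, 2)); after release of (2, 0, 0) the pool is (4, 3, 2)
  run J7 (needs (4, 2, 2), free (4, 3, 2)); after release of (2, 0, 2) the pool is (6, 3, 4)
  J2 cannot run: need (2, 4, 1) vs free (6, 3, 4) (insufficient type-A units)
  J9 cannot run: need (2, 5, 5) vs free (6, 3, 4) (insufficient type-A units and type-B units)
  J4 cannot run: need (8, 2, 0) vs free (6, 3, 4) (insufficient type-D units)
  J3 cannot run: need (3, 4, 1) vs free (6, 3, 4) (insufficient type-A units)
  J1 cannot run: need (5, 4, 2) vs free (6, 3, 4) (insufficient type-A units)
Permanently blocked: J2, J9, J4, J3 and J1.


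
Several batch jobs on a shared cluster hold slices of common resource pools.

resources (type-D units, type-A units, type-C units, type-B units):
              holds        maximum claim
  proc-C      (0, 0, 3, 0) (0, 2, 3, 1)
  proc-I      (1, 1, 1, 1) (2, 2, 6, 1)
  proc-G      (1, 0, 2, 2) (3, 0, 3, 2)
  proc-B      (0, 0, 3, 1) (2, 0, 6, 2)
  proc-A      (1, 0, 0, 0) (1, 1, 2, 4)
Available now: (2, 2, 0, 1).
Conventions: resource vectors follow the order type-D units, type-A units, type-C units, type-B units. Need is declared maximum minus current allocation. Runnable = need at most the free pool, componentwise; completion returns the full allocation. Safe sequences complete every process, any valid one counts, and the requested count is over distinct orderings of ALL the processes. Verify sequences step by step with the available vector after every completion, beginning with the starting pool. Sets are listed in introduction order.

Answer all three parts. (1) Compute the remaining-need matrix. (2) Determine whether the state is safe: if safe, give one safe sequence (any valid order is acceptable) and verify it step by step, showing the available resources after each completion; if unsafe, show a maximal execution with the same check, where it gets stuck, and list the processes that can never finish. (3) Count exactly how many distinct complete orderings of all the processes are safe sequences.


(1) Outstanding need per process (order type-D units, type-A units, type-C units, type-B units):
  proc-C: (0, 2, 0, 1)
  proc-I: (1, 1, 5, 0)
  proc-G: (2, 0, 1, 0)
  proc-B: (2, 0, 3, 1)
  proc-A: (0, 1, 2, 4)
(2) SAFE — a valid safe sequence is proc-C, proc-B, proc-G, proc-I, proc-A.
Key observation: proc-C marks the first exact bind of the order: its need (0, 2, 0, 1) fits the free (2, 2, 0, 1) with zero slack on a requested resource.
Walking it through:
  pool = (2, 2, 0, 1)
  proc-C: need (0, 2, 0, 1) fits (2, 2, 0, 1); releases (0, 0, 3, 0), pool now (2, 2, 3, 1)
  proc-B: need (2, 0, 3, 1) fits (2, 2, 3, 1); releases (0, 0, 3, 1), pool now (2, 2, 6, 2)
  proc-G: need (2, 0, 1, 0) fits (2, 2, 6, 2); releases (1, 0, 2, 2), pool now (3, 2, 8, 4)
  proc-I: need (1, 1, 5, 0) fits (3, 2, 8, 4); releases (1, 1, 1, 1), pool now (4, 3, 9, 5)
  proc-A: need (0, 1, 2, 4) fits (4, 3, 9, 5); releases (1, 0, 0, 0), pool now (5, 3, 9, 5)
(3) Exactly 7 of the possible complete orderings are safe sequences.


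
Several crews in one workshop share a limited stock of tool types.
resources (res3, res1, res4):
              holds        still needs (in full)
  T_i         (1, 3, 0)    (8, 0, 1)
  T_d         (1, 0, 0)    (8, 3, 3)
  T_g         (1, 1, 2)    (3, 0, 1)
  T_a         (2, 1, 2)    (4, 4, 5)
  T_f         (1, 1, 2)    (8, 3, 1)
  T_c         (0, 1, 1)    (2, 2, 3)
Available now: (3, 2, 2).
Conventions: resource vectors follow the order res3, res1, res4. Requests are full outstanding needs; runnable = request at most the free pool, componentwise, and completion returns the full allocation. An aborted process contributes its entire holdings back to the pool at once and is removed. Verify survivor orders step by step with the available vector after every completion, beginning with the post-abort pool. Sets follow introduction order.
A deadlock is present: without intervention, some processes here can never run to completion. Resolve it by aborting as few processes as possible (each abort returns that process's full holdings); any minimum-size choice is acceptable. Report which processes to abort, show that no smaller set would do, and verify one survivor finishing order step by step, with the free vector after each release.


The answer: abort T_i and T_f.
Key observation: the returned (2, 4, 2) from T_i and T_f is what brings T_d — unrunnable before, under any order — into play at step 4.
Why nothing smaller works — every single abort fails: T_i alone leaves T_d blocked (short on res3); T_d alone leaves T_i blocked (short on res3); T_g alone leaves T_i blocked (short on res3); T_a alone leaves T_i blocked (short on res3); T_f alone leaves T_i blocked (short on res3); T_c alone leaves T_i blocked (short on res3).
One survivor order: T_g, T_c, T_a, T_d. Verifying each step (post-abort pool first):
  pool = (5, 6, 4)
  T_g: need (3, 0, 1) fits (5, 6, 4); releases (1, 1, 2), pool now (6, 7, 6)
  T_c: need (2, 2, 3) fits (6, 7, 6); releases (0, 1, 1), pool now (6, 8, 7)
  T_a: need (4, 4, 5) fits (6, 8, 7); releases (2, 1, 2), pool now (8, 9, 9)
  T_d: need (8, 3, 3) fits (8, 9, 9); releases (1, 0, 0), pool now (9, 9, 9)


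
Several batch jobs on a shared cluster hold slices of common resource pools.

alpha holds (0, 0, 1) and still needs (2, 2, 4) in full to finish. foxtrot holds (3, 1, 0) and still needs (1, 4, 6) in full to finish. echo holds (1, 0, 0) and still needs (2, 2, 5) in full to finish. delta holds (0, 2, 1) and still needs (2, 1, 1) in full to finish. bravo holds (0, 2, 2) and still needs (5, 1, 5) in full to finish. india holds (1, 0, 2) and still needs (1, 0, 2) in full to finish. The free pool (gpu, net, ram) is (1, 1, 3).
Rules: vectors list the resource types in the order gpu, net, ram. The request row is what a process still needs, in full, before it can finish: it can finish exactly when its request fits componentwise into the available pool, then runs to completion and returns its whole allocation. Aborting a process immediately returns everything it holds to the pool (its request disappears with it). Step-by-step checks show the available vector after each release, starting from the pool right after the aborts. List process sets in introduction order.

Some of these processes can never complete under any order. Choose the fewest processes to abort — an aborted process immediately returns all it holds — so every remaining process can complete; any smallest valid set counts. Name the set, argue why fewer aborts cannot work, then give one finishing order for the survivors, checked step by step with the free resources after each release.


The answer: abort bravo.
Key observation: foxtrot had no path to completion before; after the abort of bravo ((0, 2, 2) returned), step 3 is where it fits.
Why nothing smaller works: aborting no one leaves the state deadlocked as given.
One survivor order: india, delta, foxtrot, alpha, echo. Step-by-step check (post-abort pool first):
  pool = (1, 3, 5)
  run india (needs (1, 0, 2), free (1, 3, 5)); after release of (1, 0, 2) the pool is (2, 3, 7)
  run delta (needs (2, 1, 1), free (2, 3, 7)); after release of (0, 2, 1) the pool is (2, 5, 8)
  run foxtrot (needs (1, 4, 6), free (2, 5, 8)); after release of (3, 1, 0) the pool is (5, 6, 8)
  run alpha (needs (2, 2, 4), free (5, 6, 8)); after release of (0, 0, 1) the pool is (5, 6, 9)
  run echo (needs (2, 2, 5), free (5, 6, 9)); after release of (1, 0, 0) the pool is (6, 6, 9)


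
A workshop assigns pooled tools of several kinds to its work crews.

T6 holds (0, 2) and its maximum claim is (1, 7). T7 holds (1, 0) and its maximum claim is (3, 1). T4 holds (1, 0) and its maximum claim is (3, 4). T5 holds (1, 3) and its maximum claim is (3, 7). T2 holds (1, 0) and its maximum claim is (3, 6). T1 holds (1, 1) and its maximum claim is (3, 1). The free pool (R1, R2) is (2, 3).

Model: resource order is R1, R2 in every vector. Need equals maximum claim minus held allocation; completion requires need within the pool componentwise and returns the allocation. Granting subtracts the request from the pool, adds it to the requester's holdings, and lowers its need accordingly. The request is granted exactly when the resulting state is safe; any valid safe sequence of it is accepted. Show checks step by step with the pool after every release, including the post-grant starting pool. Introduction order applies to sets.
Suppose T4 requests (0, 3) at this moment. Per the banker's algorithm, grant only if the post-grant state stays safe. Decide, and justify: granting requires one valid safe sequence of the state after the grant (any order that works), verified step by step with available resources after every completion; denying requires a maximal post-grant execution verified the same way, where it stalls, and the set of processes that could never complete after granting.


GRANT. The post-grant state is safe; one safe sequence: T1, T4, T7, T5, T6, T2.
Key observation: the transfer keeps a workable pool ((2, 0)); T1 starts the safe sequence.
Check on the post-grant state, step by step:
  pool = (2, 0)
  run T1 (needs (2, 0), free (2, 0)); after release of (1, 1) the pool is (3, 1)
  run T4 (needs (2, 1), free (3, 1)); after release of (1, 3) the pool is (4, 4)
  run T7 (needs (2, 1), free (4, 4)); after release of (1, 0) the pool is (5, 4)
  run T5 (needs (2, 4), free (5, 4)); after release of (1, 3) the pool is (6, 7)
  run T6 (needs (1, 5), free (6, 7)); after release of (0, 2) the pool is (6, 9)
  run T2 (needs (2, 6), free (6, 9)); after release of (1, 0) the pool is (7, 9)


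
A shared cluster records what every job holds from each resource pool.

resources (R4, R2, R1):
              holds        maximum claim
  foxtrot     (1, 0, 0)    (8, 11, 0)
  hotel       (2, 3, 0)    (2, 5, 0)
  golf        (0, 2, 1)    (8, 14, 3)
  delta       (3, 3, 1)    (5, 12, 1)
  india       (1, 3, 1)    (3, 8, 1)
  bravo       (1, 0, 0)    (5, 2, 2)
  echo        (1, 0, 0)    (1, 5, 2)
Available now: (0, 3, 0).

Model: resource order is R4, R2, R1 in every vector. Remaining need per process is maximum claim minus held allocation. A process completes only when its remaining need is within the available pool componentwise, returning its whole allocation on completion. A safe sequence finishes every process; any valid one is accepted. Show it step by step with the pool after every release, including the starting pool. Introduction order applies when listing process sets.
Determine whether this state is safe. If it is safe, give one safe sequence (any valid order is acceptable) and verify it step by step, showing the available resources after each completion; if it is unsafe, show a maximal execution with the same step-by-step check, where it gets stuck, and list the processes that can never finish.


SAFE, for example via the order hotel, india, delta, echo, foxtrot, golf, bravo.
Key observation: the first exact fit in this order is india — it needs (2, 5, 0) with (2, 6, 0) free, meeting a requested resource to the last unit.
Check, step by step:
  pool = (0, 3, 0)
  hotel needs (0, 2, 0) <= (0, 3, 0) -> finishes; pool += (2, 3, 0) = (2, 6, 0)
  india needs (2, 5, 0) <= (2, 6, 0) -> finishes; pool += (1, 3, 1) = (3, 9, 1)
  delta needs (2, 9, 0) <= (3, 9, 1) -> finishes; pool += (3, 3, 1) = (6, 12, 2)
  echo needs (0, 5, 2) <= (6, 12, 2) -> finishes; pool += (1, 0, 0) = (7, 12, 2)
  foxtrot needs (7, 11, 0) <= (7, 12, 2) -> finishes; pool += (1, 0, 0) = (8, 12, 2)
  golf needs (8, 12, 2) <= (8, 12, 2) -> finishes; pool += (0, 2, 1) = (8, 14, 3)
  bravo needs (4, 2, 2) <= (8, 14, 3) -> finishes; pool += (1, 0, 0) = (9, 14, 3)


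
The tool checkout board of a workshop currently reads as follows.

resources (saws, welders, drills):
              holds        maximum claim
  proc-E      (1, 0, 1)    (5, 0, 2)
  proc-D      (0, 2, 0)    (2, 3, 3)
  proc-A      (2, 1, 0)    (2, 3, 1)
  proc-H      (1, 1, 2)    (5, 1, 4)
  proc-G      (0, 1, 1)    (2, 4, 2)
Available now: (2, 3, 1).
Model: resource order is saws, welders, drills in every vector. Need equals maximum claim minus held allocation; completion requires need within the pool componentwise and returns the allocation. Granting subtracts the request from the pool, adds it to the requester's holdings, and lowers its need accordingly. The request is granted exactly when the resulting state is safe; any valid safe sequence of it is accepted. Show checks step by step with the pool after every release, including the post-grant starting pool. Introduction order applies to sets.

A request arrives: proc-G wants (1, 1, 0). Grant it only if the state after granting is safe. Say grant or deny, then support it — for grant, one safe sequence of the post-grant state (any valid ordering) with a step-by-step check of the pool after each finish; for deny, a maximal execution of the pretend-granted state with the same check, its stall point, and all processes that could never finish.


GRANT. The post-grant state is safe; one safe sequence: proc-A, proc-G, proc-E, proc-D, proc-H.
Key observation: the grant leaves (1, 2, 1) free — enough for proc-A, whose release restarts the cascade.
Verifying the post-grant state step by step:
  pool = (1, 2, 1)
  run proc-A (needs (0, 2, 1), free (1, 2, 1)); after release of (2, 1, 0) the pool is (3, 3, 1)
  run proc-G (needs (1, 2, 1), free (3, 3, 1)); after release of (1, 2, 1) the pool is (4, 5, 2)
  run proc-E (needs (4, 0, 1), free (4, 5, 2)); after release of (1, 0, 1) the pool is (5, 5, 3)
  run proc-D (needs (2, 1, 3), free (5, 5, 3)); after release of (0, 2, 0) the pool is (5, 7, 3)
  run proc-H (needs (4, 0, 2), free (5, 7, 3)); after release of (1, 1, 2) the pool is (6, 8, 5)


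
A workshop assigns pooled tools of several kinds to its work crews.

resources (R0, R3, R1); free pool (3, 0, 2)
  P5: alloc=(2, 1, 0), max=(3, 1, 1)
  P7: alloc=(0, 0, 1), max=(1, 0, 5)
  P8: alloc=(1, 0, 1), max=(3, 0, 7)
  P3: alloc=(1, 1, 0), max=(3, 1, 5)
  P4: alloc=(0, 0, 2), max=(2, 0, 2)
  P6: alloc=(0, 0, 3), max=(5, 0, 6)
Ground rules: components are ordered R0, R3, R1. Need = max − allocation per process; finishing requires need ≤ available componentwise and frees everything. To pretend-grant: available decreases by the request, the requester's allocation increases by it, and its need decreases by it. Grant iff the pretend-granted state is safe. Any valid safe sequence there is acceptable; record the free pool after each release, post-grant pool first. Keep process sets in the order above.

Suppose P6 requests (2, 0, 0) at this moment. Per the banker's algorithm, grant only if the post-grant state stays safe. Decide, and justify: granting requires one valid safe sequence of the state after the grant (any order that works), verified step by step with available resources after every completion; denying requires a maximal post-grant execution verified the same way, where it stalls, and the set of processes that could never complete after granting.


GRANT — the state after the grant stays safe, e.g. via P5, P4, P6, P8, P3, P7.
Key observation: with (1, 0, 2) left after the transfer, P5 can run at once — the state stays safe.
Check on the post-grant state, step by step:
  pool = (1, 0, 2)
  P5: need (1, 0, 1) fits (1, 0, 2); releases (2, 1, 0), pool now (3, 1, 2)
  P4: need (2, 0, 0) fits (3, 1, 2); releases (0, 0, 2), pool now (3, 1, 4)
  P6: need (3, 0, 3) fits (3, 1, 4); releases (2, 0, 3), pool now (5, 1, 7)
  P8: need (2, 0, 6) fits (5, 1, 7); releases (1, 0, 1), pool now (6, 1, 8)
  P3: need (2, 0, 5) fits (6, 1, 8); releases (1, 1, 0), pool now (7, 2, 8)
  P7: need (1, 0, 4) fits (7, 2, 8); releases (0, 0, 1), pool now (7, 2, 9)


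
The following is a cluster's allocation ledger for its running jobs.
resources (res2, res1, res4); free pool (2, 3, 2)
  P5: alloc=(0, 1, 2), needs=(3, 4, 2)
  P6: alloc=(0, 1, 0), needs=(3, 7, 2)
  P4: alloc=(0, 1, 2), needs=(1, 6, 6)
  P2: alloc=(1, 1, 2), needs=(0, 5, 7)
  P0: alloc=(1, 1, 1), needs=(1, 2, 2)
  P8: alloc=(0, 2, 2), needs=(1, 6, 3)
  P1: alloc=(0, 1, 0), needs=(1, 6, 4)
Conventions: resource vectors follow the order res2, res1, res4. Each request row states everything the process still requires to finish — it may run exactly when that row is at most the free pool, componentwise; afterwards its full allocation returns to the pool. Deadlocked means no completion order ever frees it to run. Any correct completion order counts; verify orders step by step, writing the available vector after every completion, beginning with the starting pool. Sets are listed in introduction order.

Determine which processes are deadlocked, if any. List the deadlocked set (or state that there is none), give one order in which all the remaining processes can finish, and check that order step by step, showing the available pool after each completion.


Deadlocked: P6, P4, P2, P8 and P1.
Key observation: after P0, P5 the pool peaks at (3, 5, 5), and each blocked process is short somewhere: P6 on res1; P4 on res1, res4; P2 on res4; P8 on res1; P1 on res1.
The rest can finish in the order P0, P5. Step-by-step check:
  pool = (2, 3, 2)
  P0: need (1, 2, 2) fits (2, 3, 2); releases (1, 1, 1), pool now (3, 4, 3)
  P5: need (3, 4, 2) fits (3, 4, 3); releases (0, 1, 2), pool now (3, 5, 5)
The stuck group stays short no matter what:
  P6 cannot run: need (3, 7, 2) vs free (3, 5, 5) (insufficient res1)
  P4 cannot run: need (1, 6, 6) vs free (3, 5, 5) (insufficient res1 and res4)
  P2 cannot run: need (0, 5, 7) vs free (3, 5, 5) (insufficient res4)
  P8 cannot run: need (1, 6, 3) vs free (3, 5, 5) (insufficient res1)
  P1 cannot run: need (1, 6, 4) vs free (3, 5, 5) (insufficient res1)


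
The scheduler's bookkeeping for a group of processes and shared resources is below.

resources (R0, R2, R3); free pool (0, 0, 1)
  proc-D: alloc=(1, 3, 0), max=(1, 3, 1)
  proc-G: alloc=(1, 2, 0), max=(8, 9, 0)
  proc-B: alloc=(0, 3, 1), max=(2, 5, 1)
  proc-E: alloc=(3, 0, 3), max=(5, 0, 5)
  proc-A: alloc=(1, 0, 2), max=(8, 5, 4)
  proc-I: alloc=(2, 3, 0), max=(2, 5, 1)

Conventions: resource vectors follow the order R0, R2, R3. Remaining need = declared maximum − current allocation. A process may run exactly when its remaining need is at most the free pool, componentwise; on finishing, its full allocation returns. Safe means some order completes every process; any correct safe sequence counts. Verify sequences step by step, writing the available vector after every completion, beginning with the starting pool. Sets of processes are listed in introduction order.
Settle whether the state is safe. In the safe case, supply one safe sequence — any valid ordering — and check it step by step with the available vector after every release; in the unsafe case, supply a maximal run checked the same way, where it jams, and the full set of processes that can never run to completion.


The state is UNSAFE.
Key observation: after proc-D, proc-I, proc-B, proc-E complete, (6, 9, 5) is the best the pool ever gets, yet each leftover process wants more R0.
The run proc-D, proc-I, proc-B, proc-E cannot be extended any further. Verifying each step:
  pool = (0, 0, 1)
  proc-D needs (0, 0, 1) <= (0, 0, 1) -> finishes; pool += (1, 3, 0) = (1, 3, 1)
  proc-I needs (0, 2, 1) <= (1, 3, 1) -> finishes; pool += (2, 3, 0) = (3, 6, 1)
  proc-B needs (2, 2, 0) <= (3, 6, 1) -> finishes; pool += (0, 3, 1) = (3, 9, 2)
  proc-E needs (2, 0, 2) <= (3, 9, 2) -> finishes; pool += (3, 0, 3) = (6, 9, 5)
  proc-G still needs (7, 7, 0) but only (6, 9, 5) is free — short on R0
  proc-A still needs (7, 5, 2) but only (6, 9, 5) is free — short on R0
Never able to finish: proc-G and proc-A.


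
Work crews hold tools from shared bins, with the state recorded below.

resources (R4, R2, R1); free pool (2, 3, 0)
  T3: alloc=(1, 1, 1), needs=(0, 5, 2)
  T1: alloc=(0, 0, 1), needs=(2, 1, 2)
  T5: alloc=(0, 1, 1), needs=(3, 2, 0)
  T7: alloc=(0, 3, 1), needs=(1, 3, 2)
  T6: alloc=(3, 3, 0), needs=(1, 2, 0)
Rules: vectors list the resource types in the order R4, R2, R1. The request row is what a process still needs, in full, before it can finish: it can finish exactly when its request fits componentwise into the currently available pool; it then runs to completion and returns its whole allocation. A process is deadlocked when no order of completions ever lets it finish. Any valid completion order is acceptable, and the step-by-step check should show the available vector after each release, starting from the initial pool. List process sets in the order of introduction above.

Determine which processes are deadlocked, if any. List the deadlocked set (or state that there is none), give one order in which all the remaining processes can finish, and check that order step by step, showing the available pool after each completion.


The deadlocked set is T3, T1 and T7.
Key observation: the pool after T6, T5 is (5, 7, 1); every surviving request exceeds it in R1, so progress ends there.
A valid finishing order for the others: T6, T5. Walking it through:
  pool = (2, 3, 0)
  T6: need (1, 2, 0) fits (2, 3, 0); releases (3, 3, 0), pool now (5, 6, 0)
  T5: need (3, 2, 0) fits (5, 6, 0); releases (0, 1, 1), pool now (5, 7, 1)
The stuck group stays short no matter what:
  T3 still needs (0, 5, 2) but only (5, 7, 1) is free — short on R1
  T1 still needs (2, 1, 2) but only (5, 7, 1) is free — short on R1
  T7 still needs (1, 3, 2) but only (5, 7, 1) is free — short on R1


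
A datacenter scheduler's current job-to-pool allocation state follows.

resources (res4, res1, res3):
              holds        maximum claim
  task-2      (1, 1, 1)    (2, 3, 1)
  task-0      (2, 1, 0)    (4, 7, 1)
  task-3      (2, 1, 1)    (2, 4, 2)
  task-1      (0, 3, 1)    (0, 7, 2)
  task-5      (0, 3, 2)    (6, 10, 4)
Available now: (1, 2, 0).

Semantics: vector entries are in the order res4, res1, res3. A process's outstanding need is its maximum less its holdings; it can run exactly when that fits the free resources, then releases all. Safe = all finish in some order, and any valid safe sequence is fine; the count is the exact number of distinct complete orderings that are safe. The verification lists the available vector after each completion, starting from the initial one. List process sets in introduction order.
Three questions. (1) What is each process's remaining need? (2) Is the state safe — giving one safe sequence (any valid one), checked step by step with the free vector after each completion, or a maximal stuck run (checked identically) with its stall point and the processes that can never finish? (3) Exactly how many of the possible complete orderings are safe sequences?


(1) Need matrix, components ordered res4, res1, res3:
  task-2: (1, 2, 0)
  task-0: (2, 6, 1)
  task-3: (0, 3, 1)
  task-1: (0, 4, 1)
  task-5: (6, 7, 2)
(2) SAFE, for example via the order task-2, task-3, task-1, task-0, task-5.
Key observation: task-2 is the earliest step where a requested resource binds exactly: need (1, 2, 0), pool (1, 2, 0) at its turn.
Verifying each step:
  pool = (1, 2, 0)
  run task-2 (needs (1, 2, 0), free (1, 2, 0)); after release of (1, 1, 1) the pool is (2, 3, 1)
  run task-3 (needs (0, 3, 1), free (2, 3, 1)); after release of (2, 1, 1) the pool is (4, 4, 2)
  run task-1 (needs (0, 4, 1), free (4, 4, 2)); after release of (0, 3, 1) the pool is (4, 7, 3)
  run task-0 (needs (2, 6, 1), free (4, 7, 3)); after release of (2, 1, 0) the pool is (6, 8, 3)
  run task-5 (needs (6, 7, 2), free (6, 8, 3)); after release of (0, 3, 2) the pool is (6, 11, 5)
(3) The exact count: 1 of the possible complete orderings is a safe sequence.


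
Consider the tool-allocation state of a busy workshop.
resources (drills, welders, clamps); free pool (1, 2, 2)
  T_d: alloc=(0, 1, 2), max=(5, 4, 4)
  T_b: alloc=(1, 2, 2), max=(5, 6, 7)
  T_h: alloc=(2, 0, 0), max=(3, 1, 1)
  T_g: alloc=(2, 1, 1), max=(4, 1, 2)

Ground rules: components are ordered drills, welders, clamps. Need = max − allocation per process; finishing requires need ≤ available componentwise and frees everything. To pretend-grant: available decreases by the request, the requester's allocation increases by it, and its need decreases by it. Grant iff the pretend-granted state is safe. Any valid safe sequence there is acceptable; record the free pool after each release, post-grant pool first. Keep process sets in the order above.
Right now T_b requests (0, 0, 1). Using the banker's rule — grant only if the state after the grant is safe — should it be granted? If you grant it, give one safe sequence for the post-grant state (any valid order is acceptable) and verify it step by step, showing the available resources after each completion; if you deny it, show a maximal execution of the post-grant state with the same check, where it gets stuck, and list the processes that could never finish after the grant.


GRANT: granting preserves safety; a valid post-grant sequence is T_h, T_g, T_d, T_b.
Key observation: after the grant the pool drops to (1, 2, 1), which still lets T_h finish first and unwind the rest.
Check on the post-grant state, step by step:
  pool = (1, 2, 1)
  run T_h (needs (1, 1, 1), free (1, 2, 1)); after release of (2, 0, 0) the pool is (3, 2, 1)
  run T_g (needs (2, 0, 1), free (3, 2, 1)); after release of (2, 1, 1) the pool is (5, 3, 2)
  run T_d (needs (5, 3, 2), free (5, 3, 2)); after release of (0, 1, 2) the pool is (5, 4, 4)
  run T_b (needs (4, 4, 4), free (5, 4, 4)); after release of (1, 2, 3) the pool is (6, 6, 7)


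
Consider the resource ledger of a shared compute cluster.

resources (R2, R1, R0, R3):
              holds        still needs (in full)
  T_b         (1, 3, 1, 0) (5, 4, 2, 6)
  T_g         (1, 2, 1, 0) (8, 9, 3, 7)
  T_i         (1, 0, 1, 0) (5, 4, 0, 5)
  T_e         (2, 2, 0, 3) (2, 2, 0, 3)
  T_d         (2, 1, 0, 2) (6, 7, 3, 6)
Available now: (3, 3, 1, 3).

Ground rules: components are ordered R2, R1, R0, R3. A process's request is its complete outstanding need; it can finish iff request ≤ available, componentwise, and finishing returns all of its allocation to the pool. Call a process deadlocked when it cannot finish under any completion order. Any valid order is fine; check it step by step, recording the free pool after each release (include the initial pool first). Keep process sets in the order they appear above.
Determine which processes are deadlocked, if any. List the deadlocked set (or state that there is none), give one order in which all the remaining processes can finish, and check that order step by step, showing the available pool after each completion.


The deadlocked set is empty.
Key observation: the pool covers T_e at once, and every later process fits after earlier releases.
The rest can finish in the order T_e, T_i, T_b, T_d, T_g. Check, step by step:
  pool = (3, 3, 1, 3)
  T_e: need (2, 2, 0, 3) fits (3, 3, 1, 3); releases (2, 2, 0, 3), pool now (5, 5, 1, 6)
  T_i: need (5, 4, 0, 5) fits (5, 5, 1, 6); releases (1, 0, 1, 0), pool now (6, 5, 2, 6)
  T_b: need (5, 4, 2, 6) fits (6, 5, 2, 6); releases (1, 3, 1, 0), pool now (7, 8, 3, 6)
  T_d: need (6, 7, 3, 6) fits (7, 8, 3, 6); releases (2, 1, 0, 2), pool now (9, 9, 3, 8)
  T_g: need (8, 9, 3, 7) fits (9, 9, 3, 8); releases (1, 2, 1, 0), pool now (10, 11, 4, 8)


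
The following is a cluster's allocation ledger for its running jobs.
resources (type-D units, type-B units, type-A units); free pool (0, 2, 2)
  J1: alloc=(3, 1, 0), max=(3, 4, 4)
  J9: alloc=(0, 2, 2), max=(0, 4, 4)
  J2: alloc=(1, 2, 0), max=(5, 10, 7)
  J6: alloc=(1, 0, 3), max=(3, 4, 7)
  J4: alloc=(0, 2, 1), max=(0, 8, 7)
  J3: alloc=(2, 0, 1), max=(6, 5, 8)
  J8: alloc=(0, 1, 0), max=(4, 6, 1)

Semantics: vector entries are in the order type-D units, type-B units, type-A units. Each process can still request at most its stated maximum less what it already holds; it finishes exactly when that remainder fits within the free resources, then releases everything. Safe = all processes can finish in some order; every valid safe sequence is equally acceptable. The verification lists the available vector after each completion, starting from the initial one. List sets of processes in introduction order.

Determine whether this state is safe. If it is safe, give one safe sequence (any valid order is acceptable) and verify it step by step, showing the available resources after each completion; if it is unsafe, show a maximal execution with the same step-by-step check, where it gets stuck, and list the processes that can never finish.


SAFE, for example via the order J9, J1, J6, J3, J8, J4, J2.
Key observation: at J9 the run first touches a limit — (0, 2, 2) against (0, 2, 2), exact on a resource it actually requests.
Verifying each step:
  pool = (0, 2, 2)
  run J9 (needs (0, 2, 2), free (0, 2, 2)); after release of (0, 2, 2) the pool is (0, 4, 4)
  run J1 (needs (0, 3, 4), free (0, 4, 4)); after release of (3, 1, 0) the pool is (3, 5, 4)
  run J6 (needs (2, 4, 4), free (3, 5, 4)); after release of (1, 0, 3) the pool is (4, 5, 7)
  run J3 (needs (4, 5, 7), free (4, 5, 7)); after release of (2, 0, 1) the pool is (6, 5, 8)
  run J8 (needs (4, 5, 1), free (6, 5, 8)); after release of (0, 1, 0) the pool is (6, 6, 8)
  run J4 (needs (0, 6, 6), free (6, 6, 8)); after release of (0, 2, 1) the pool is (6, 8, 9)
  run J2 (needs (4, 8, 7), free (6, 8, 9)); after release of (1, 2, 0) the pool is (7, 10, 9)


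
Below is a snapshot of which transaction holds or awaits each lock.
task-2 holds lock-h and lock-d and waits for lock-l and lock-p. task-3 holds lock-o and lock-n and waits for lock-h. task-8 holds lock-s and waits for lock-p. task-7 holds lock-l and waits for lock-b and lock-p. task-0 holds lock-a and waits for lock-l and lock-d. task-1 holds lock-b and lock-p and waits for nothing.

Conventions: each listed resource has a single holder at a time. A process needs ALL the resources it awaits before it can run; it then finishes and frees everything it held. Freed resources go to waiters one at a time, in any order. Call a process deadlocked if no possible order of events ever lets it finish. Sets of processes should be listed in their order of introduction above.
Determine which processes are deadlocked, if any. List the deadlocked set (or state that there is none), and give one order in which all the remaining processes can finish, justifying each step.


The deadlocked set is empty.
Key observation: although several processes wait, no cycle exists — each chain bottoms out at a free runner.
A valid finishing order for the others: task-1, task-7, task-2, task-8, task-3, task-0.
Walking it through:
  run task-1 (it waits on nothing); releases lock-b and lock-p
  task-7: everything it awaited (lock-b and lock-p) is free; runs, freeing lock-l
  task-2: everything it awaited (lock-l and lock-p) is free; runs, freeing lock-h and lock-d
  task-8: everything it awaited (lock-p) is free; runs, freeing lock-s
  task-3: everything it awaited (lock-h) is free; runs, freeing lock-o and lock-n
  task-0: everything it awaited (lock-l and lock-d) is free; runs, freeing lock-a
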